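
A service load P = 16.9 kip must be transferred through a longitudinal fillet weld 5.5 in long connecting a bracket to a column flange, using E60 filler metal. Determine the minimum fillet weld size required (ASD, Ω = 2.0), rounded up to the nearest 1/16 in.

w = 1/4 in

E60XX → F_EXX = 60 ksi.
Total weld length L = 5.5 in.
Required throat t_e = P × Ω / (0.6 F_EXX × L) = 16.9 × 2.0 / (0.6 × 60 × 5.5) = 0.1707 in.
Required leg w = t_e / 0.707 = 0.2415 in → use 1/4 in.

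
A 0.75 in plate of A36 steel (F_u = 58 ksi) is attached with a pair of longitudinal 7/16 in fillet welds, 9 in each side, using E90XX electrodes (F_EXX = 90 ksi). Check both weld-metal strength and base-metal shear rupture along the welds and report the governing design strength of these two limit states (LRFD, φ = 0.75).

t_e = 0.707 × 0.4375 = 0.3093 in; L = 18 in.
Weld metal: φR_n = 0.75 × 0.6 × 90 × 0.3093 × 18 = 225.5 kip.
Base metal (shear rupture): φR_n = 0.75 × 0.6 × 58 × 0.75 × 18 = 352.3 kip.
Governing: weld metal.

φR_n ≈ 225 kip (weld metal governs)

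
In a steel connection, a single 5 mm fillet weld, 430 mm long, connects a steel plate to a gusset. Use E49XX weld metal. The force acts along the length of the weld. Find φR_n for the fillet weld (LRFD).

φR_n ≈ 335 kN

E49XX → F_EXX = 490 MPa.
Effective throat t_e = 0.707 × 5 = 3.535 mm.
Total length L = 430 mm; A_we = 3.535 × 430 = 1520 mm².
F_nw = 0.6 F_EXX = 0.6 × 490 = 294 MPa.
φR_n = 0.75 × 294 × 1520 × 10⁻³ = 335.2 kN.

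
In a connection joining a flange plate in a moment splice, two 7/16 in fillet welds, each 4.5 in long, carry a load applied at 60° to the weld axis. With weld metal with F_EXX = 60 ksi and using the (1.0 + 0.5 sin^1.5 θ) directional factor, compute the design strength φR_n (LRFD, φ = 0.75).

φR_n ≈ 105 kip

t_e = 0.707 × 0.4375 = 0.3093 in; A_we = 0.3093 × 9 = 2.784 in².
Directional factor: 1.0 + 0.5 sin^1.5(60°) = 1.403.
F_nw = 0.6 × 60 × 1.403 = 50.51 ksi.
φR_n = 0.75 × 50.51 × 2.784 = 105.5 kip.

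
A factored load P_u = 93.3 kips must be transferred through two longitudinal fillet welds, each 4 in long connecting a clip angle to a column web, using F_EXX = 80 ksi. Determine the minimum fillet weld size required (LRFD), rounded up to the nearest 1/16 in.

Total weld length L = 8 in.
Required throat t_e = P_u / (φ × 0.6 F_EXX × L) = 93.3 / (0.75 × 0.6 × 80 × 8) = 0.324 in.
Required leg w = t_e / 0.707 = 0.4582 in → use 1/2 in.

w = 1/2 in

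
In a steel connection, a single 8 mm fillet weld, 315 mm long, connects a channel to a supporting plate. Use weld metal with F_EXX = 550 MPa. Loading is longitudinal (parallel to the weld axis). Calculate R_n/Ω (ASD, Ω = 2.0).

Effective throat t_e = 0.707 × 8 = 5.656 mm.
Total length L = 315 mm; A_we = 5.656 × 315 = 1782 mm².
F_nw = 0.6 F_EXX = 0.6 × 550 = 330 MPa.
R_n = 330 × 1782 × 10⁻³ = 587.9 kN; R_n/Ω = 587.9/2.0 = 294 kN.

R_n/Ω ≈ 294 kN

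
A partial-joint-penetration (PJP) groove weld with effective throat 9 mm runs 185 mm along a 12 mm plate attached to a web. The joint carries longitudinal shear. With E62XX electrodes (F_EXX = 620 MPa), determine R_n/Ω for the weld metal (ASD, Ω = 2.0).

R_n/Ω ≈ 310 kN

Effective throat (given) t_e = 9 mm.
A_we = 9 × 185 = 1665 mm².
F_nw = 0.6 F_EXX = 372 MPa.
R_n/Ω = (372 × 1665) / 2.0 × 10⁻³ = 309.7 kN.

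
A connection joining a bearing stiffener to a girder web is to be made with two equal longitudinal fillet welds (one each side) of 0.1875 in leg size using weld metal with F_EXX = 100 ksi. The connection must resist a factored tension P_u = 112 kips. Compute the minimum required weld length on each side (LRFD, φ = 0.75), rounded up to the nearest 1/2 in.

L = 9.5 in on each side

Throat t_e = 0.707 × 0.1875 = 0.1326 in.
φr_n = 0.75 × 0.6 × 100 × 0.1326 = 5.965 kips/in.
L_req = P_u / φr_n = 112 / 5.965 = 18.78 in total.
Per side: 18.78 / 2 = 9.388 in.
Round up → use L = 9.5 in on each side.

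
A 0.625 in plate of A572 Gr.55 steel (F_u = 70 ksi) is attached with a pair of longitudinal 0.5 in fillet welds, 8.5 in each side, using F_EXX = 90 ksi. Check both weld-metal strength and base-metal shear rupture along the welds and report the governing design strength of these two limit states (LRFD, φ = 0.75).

φR_n ≈ 243 kips (weld metal governs)

t_e = 0.707 × 0.5 = 0.3535 in; L = 17 in.
Weld metal: φR_n = 0.75 × 0.6 × 90 × 0.3535 × 17 = 243.4 kips.
Base metal (shear rupture): φR_n = 0.75 × 0.6 × 70 × 0.625 × 17 = 334.7 kips.
Governing: weld metal.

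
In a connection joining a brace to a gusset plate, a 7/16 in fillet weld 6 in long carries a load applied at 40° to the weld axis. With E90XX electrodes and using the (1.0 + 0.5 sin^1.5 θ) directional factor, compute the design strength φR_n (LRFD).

φR_n ≈ 94.5 kips

E90XX → F_EXX = 90 ksi.
t_e = 0.707 × 0.4375 = 0.3093 in; A_we = 0.3093 × 6 = 1.856 in².
Directional factor: 1.0 + 0.5 sin^1.5(40°) = 1.258.
F_nw = 0.6 × 90 × 1.258 = 67.91 ksi.
φR_n = 0.75 × 67.91 × 1.856 = 94.53 kips.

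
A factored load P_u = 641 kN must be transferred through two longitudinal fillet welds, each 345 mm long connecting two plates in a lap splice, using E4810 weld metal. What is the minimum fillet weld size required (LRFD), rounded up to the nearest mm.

w = 7 mm

E48XX → F_EXX = 480 MPa.
Total weld length L = 690 mm.
Required throat t_e = P_u / (φ × 0.6 F_EXX × L) = 641 / (0.75 × 0.6 × 480 × 690 × 10⁻³) = 4.301 mm.
Required leg w = t_e / 0.707 = 6.083 mm → use 7 mm.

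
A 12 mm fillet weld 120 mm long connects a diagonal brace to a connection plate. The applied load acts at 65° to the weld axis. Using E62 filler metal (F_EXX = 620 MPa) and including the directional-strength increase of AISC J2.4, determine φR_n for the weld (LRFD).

t_e = 0.707 × 12 = 8.484 mm; A_we = 8.484 × 120 = 1018 mm².
Directional factor: 1.0 + 0.5 sin^1.5(65°) = 1.431.
F_nw = 0.6 × 620 × 1.431 = 532.5 MPa.
φR_n = 0.75 × 532.5 × 1018 × 10⁻³ = 406.6 kN.

φR_n ≈ 407 kN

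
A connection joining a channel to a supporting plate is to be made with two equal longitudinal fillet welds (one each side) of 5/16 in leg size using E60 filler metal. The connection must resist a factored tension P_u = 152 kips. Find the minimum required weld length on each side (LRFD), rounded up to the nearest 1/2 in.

L = 13 in on each side

E60XX → F_EXX = 60 ksi.
Throat t_e = 0.707 × 0.3125 = 0.2209 in.
φr_n = 0.75 × 0.6 × 60 × 0.2209 = 5.965 kips/in.
L_req = P_u / φr_n = 152 / 5.965 = 25.48 in total.
Per side: 25.48 / 2 = 12.74 in.
Round up → use L = 13 in on each side.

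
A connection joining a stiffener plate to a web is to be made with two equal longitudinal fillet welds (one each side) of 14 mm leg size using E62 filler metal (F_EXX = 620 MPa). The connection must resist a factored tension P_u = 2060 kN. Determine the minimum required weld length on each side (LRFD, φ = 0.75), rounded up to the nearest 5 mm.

Throat t_e = 0.707 × 14 = 9.898 mm.
φr_n = 0.75 × 0.6 × 620 × 9.898 × 10⁻³ = 2.762 kN/mm.
L_req = P_u / φr_n = 2060 / 2.762 = 746 mm total.
Per side: 746 / 2 = 373 mm.
Round up → use L = 375 mm on each side.

L = 375 mm on each side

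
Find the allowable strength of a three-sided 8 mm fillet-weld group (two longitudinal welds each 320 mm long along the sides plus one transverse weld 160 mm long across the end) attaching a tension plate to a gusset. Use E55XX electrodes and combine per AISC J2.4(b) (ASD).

R_n/Ω ≈ 747 kN

E55XX → F_EXX = 550 MPa.
t_e = 0.707 × 8 = 5.656 mm.
R_nwl = 0.6 × 550 × 5.656 × 640 × 10⁻³ = 1195 kN (longitudinal, 2 welds).
R_nwt = 0.6 × 550 × 5.656 × 160 × 10⁻³ = 298.6 kN (transverse, base value).
(i) R_nwl + R_nwt = 1493 kN; (ii) 0.85 R_nwl + 1.5 R_nwt = 1463 kN.
R_n = max = 1493 kN [governs: (i)]; R_n/Ω = 746.6 kN.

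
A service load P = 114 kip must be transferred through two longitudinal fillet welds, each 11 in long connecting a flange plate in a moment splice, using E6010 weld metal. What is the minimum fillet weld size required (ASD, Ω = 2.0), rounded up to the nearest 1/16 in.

E60XX → F_EXX = 60 ksi.
Total weld length L = 22 in.
Required throat t_e = P × Ω / (0.6 F_EXX × L) = 114 × 2.0 / (0.6 × 60 × 22) = 0.2879 in.
Required leg w = t_e / 0.707 = 0.4072 in → use 7/16 in.

w = 7/16 in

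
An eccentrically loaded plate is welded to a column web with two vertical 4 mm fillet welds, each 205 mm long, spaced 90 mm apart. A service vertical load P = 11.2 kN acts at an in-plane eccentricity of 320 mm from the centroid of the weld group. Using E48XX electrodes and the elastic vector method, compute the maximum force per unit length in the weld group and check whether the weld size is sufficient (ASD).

f_max ≈ 190 N/mm; adequate

E48XX → F_EXX = 480 MPa.
Total weld length L_w = 410 mm. Treat welds as unit-width lines.
Polar moment about centroid: J = 2[d³/12 + d(b/2)²] = 2[205³/12 + 205×45²] = 2266000 mm³.
Direct shear f_v = P/L_w = 11.2×10³ / 410 = 27.32 N/mm (vertical).
Torsion M = P·e = 11.2×10³ × 320 = 3584000 N·mm.
Critical point at (x, y) = (45, 102.5) from centroid. f_tx = M·y/J = 162.1 N/mm; f_ty = M·x/J = 71.17 N/mm.
Resultant f_max = √[f_tx² + (f_v + f_ty)²] = √[162.1² + (27.32 + 71.17)²] = 189.7 N/mm.
Capacity per unit length: r_n/Ω = (1/2.0) × 0.6 × 480 × (0.707 × 4) = 407.2 N/mm.
189.7 ≤ 407.2 → adequate.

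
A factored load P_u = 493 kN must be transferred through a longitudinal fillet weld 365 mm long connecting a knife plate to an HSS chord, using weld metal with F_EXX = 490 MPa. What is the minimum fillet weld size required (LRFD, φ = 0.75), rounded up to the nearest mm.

w = 9 mm

Total weld length L = 365 mm.
Required throat t_e = P_u / (φ × 0.6 F_EXX × L) = 493 / (0.75 × 0.6 × 490 × 365 × 10⁻³) = 6.126 mm.
Required leg w = t_e / 0.707 = 8.664 mm → use 9 mm.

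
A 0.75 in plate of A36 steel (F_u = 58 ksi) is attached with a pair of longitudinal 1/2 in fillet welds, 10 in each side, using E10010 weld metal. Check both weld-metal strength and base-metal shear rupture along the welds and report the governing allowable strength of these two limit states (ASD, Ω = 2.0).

E100XX → F_EXX = 100 ksi.
t_e = 0.707 × 0.5 = 0.3535 in; L = 20 in.
Weld metal: R_n/Ω = (1/2.0) × 0.6 × 100 × 0.3535 × 20 = 212.1 kips.
Base metal (shear rupture): R_n/Ω = (1/2.0) × 0.6 × 58 × 0.75 × 20 = 261 kips.
Governing: weld metal.

R_n/Ω ≈ 212 kips (weld metal governs)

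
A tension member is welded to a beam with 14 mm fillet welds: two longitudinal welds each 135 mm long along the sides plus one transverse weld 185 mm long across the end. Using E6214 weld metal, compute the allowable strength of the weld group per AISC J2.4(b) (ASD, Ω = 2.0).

R_n/Ω ≈ 933 kN

E62XX → F_EXX = 620 MPa.
t_e = 0.707 × 14 = 9.898 mm.
R_nwl = 0.6 × 620 × 9.898 × 270 × 10⁻³ = 994.2 kN (longitudinal, 2 welds).
R_nwt = 0.6 × 620 × 9.898 × 185 × 10⁻³ = 681.2 kN (transverse, base value).
(i) R_nwl + R_nwt = 1675 kN; (ii) 0.85 R_nwl + 1.5 R_nwt = 1867 kN.
R_n = max = 1867 kN [governs: (ii)]; R_n/Ω = 933.4 kN.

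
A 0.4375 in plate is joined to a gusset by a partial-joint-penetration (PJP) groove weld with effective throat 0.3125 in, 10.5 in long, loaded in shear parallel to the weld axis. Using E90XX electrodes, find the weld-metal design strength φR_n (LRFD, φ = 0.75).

φR_n ≈ 133 kips

E90XX → F_EXX = 90 ksi.
Effective throat (given) t_e = 0.3125 in.
A_we = 0.3125 × 10.5 = 3.281 in².
F_nw = 0.6 F_EXX = 54 ksi.
φR_n = 0.75 × 54 × 3.281 = 132.9 kips.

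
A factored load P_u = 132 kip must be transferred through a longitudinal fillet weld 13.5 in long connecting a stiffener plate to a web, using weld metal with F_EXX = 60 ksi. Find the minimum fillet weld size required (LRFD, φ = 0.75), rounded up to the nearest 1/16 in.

Total weld length L = 13.5 in.
Required throat t_e = P_u / (φ × 0.6 F_EXX × L) = 132 / (0.75 × 0.6 × 60 × 13.5) = 0.3621 in.
Required leg w = t_e / 0.707 = 0.5122 in → use 9/16 in.

w = 9/16 in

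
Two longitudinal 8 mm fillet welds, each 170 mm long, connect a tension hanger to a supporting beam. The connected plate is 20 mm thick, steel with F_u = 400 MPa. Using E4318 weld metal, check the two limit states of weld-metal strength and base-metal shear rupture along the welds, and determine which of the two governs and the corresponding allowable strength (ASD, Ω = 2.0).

E43XX → F_EXX = 430 MPa.
t_e = 0.707 × 8 = 5.656 mm; L = 340 mm.
Weld metal: R_n/Ω = (1/2.0) × 0.6 × 430 × 5.656 × 340 × 10⁻³ = 248.1 kN.
Base metal (shear rupture): R_n/Ω = (1/2.0) × 0.6 × 400 × 20 × 340 × 10⁻³ = 816 kN.
Governing: weld metal.

R_n/Ω ≈ 248 kN (weld metal governs)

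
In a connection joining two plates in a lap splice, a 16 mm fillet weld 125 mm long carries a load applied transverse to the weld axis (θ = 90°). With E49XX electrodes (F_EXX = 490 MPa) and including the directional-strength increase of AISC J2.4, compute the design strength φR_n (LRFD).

t_e = 0.707 × 16 = 11.31 mm; A_we = 11.31 × 125 = 1414 mm².
Directional factor: 1.0 + 0.5 sin^1.5(90°) = 1.5.
F_nw = 0.6 × 490 × 1.5 = 441 MPa.
φR_n = 0.75 × 441 × 1414 × 10⁻³ = 467.7 kN.

φR_n ≈ 468 kN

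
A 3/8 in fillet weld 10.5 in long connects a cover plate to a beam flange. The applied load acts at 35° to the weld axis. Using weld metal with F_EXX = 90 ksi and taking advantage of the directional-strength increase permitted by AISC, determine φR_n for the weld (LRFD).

t_e = 0.707 × 0.375 = 0.2651 in; A_we = 0.2651 × 10.5 = 2.784 in².
Directional factor: 1.0 + 0.5 sin^1.5(35°) = 1.217.
F_nw = 0.6 × 90 × 1.217 = 65.73 ksi.
φR_n = 0.75 × 65.73 × 2.784 = 137.2 kip.

φR_n ≈ 137 kip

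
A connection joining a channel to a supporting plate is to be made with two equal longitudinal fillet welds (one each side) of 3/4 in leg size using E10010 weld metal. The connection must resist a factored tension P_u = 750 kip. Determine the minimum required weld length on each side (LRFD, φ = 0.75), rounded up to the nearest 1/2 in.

L = 16 in on each side

E100XX → F_EXX = 100 ksi.
Throat t_e = 0.707 × 0.75 = 0.5302 in.
φr_n = 0.75 × 0.6 × 100 × 0.5302 = 23.86 kip/in.
L_req = P_u / φr_n = 750 / 23.86 = 31.43 in total.
Per side: 31.43 / 2 = 15.72 in.
Round up → use L = 16 in on each side.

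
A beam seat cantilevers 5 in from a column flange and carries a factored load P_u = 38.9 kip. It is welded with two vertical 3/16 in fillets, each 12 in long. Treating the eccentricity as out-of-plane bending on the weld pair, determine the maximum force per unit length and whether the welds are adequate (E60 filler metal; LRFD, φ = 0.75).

f_max ≈ 4.36 kip/in; NOT adequate

E60XX → F_EXX = 60 ksi.
L_w = 2 × 12 = 24 in; section modulus (unit throat) S = 2 × L²/6 = 48 in².
Direct shear f_v = P/L_w = 38.9/24 = 1.621 kip/in.
Moment M = P × e = 38.9 × 5 = 194.5 kip·in; bending f_b = M/S = 4.052 kip/in.
f_max = √(f_v² + f_b²) = √(1.621² + 4.052²) = 4.364 kip/in.
φr_n = 0.75 × 0.6 × 60 × (0.707 × 0.1875) = 3.579 kip/in → NOT adequate.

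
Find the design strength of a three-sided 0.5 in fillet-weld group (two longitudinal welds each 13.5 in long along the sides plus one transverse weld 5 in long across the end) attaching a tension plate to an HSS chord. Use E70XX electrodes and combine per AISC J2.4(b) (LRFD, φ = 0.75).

E70XX → F_EXX = 70 ksi.
t_e = 0.707 × 0.5 = 0.3535 in.
R_nwl = 0.6 × 70 × 0.3535 × 27 = 400.9 kip (longitudinal, 2 welds).
R_nwt = 0.6 × 70 × 0.3535 × 5 = 74.23 kip (transverse, base value).
(i) R_nwl + R_nwt = 475.1 kip; (ii) 0.85 R_nwl + 1.5 R_nwt = 452.1 kip.
R_n = max = 475.1 kip [governs: (i)]; φR_n = 356.3 kip.

φR_n ≈ 356 kip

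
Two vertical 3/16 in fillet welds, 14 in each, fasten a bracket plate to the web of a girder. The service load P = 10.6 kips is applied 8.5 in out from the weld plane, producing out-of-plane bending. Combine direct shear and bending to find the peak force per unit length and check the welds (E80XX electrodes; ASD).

E80XX → F_EXX = 80 ksi.
L_w = 2 × 14 = 28 in; section modulus (unit throat) S = 2 × L²/6 = 65.33 in².
Direct shear f_v = P/L_w = 10.6/28 = 0.3786 kip/in.
Moment M = P × e = 10.6 × 8.5 = 90.1 kip·in; bending f_b = M/S = 1.379 kip/in.
f_max = √(f_v² + f_b²) = √(0.3786² + 1.379²) = 1.43 kip/in.
r_n/Ω = (1/2.0) × 0.6 × 80 × (0.707 × 0.1875) = 3.181 kip/in → adequate.

f_max ≈ 1.43 kip/in; adequate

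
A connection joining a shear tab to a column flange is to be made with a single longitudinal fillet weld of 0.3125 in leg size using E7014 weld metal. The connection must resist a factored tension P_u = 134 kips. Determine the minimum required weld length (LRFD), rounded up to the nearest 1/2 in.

E70XX → F_EXX = 70 ksi.
Throat t_e = 0.707 × 0.3125 = 0.2209 in.
φr_n = 0.75 × 0.6 × 70 × 0.2209 = 6.96 kips/in.
L_req = P_u / φr_n = 134 / 6.96 = 19.25 in total.
Round up → use L = 19.5 in.

L = 19.5 in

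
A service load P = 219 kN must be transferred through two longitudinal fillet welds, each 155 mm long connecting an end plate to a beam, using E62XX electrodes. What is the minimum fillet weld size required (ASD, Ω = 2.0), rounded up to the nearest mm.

E62XX → F_EXX = 620 MPa.
Total weld length L = 310 mm.
Required throat t_e = P × Ω / (0.6 F_EXX × L) = 219 × 2.0 / (0.6 × 620 × 310 × 10⁻³) = 3.798 mm.
Required leg w = t_e / 0.707 = 5.372 mm → use 6 mm.

w = 6 mm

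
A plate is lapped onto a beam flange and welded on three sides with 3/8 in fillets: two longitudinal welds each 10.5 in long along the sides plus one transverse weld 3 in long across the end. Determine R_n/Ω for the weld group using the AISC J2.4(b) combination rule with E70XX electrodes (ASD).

E70XX → F_EXX = 70 ksi.
t_e = 0.707 × 0.375 = 0.2651 in.
R_nwl = 0.6 × 70 × 0.2651 × 21 = 233.8 kips (longitudinal, 2 welds).
R_nwt = 0.6 × 70 × 0.2651 × 3 = 33.41 kips (transverse, base value).
(i) R_nwl + R_nwt = 267.2 kips; (ii) 0.85 R_nwl + 1.5 R_nwt = 248.9 kips.
R_n = max = 267.2 kips [governs: (i)]; R_n/Ω = 133.6 kips.

R_n/Ω ≈ 134 kips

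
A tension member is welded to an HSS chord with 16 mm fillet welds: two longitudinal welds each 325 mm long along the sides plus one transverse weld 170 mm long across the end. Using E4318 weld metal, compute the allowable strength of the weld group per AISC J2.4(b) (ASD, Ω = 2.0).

E43XX → F_EXX = 430 MPa.
t_e = 0.707 × 16 = 11.31 mm.
R_nwl = 0.6 × 430 × 11.31 × 650 × 10⁻³ = 1897 kN (longitudinal, 2 welds).
R_nwt = 0.6 × 430 × 11.31 × 170 × 10⁻³ = 496.1 kN (transverse, base value).
(i) R_nwl + R_nwt = 2393 kN; (ii) 0.85 R_nwl + 1.5 R_nwt = 2357 kN.
R_n = max = 2393 kN [governs: (i)]; R_n/Ω = 1197 kN.

R_n/Ω ≈ 1200 kN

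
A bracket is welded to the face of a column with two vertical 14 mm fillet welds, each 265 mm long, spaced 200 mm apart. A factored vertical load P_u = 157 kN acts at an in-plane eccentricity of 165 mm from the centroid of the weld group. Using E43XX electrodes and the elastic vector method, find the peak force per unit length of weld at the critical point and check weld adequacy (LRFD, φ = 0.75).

f_max ≈ 730 N/mm; adequate

E43XX → F_EXX = 430 MPa.
Total weld length L_w = 530 mm. Treat welds as unit-width lines.
Polar moment about centroid: J = 2[d³/12 + d(b/2)²] = 2[265³/12 + 265×100²] = 8402000 mm³.
Direct shear f_v = P/L_w = 157×10³ / 530 = 296.2 N/mm (vertical).
Torsion M = P·e = 157×10³ × 165 = 25905000 N·mm.
Critical point at (x, y) = (100, 132.5) from centroid. f_tx = M·y/J = 408.5 N/mm; f_ty = M·x/J = 308.3 N/mm.
Resultant f_max = √[f_tx² + (f_v + f_ty)²] = √[408.5² + (296.2 + 308.3)²] = 729.7 N/mm.
Capacity per unit length: φr_n = 0.75 × 0.6 × 430 × (0.707 × 14) = 1915 N/mm.
729.7 ≤ 1915 → adequate.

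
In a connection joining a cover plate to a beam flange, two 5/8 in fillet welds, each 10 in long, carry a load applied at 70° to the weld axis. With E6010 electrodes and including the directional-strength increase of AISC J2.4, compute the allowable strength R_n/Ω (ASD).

R_n/Ω ≈ 232 kips

E60XX → F_EXX = 60 ksi.
t_e = 0.707 × 0.625 = 0.4419 in; A_we = 0.4419 × 20 = 8.837 in².
Directional factor: 1.0 + 0.5 sin^1.5(70°) = 1.455.
F_nw = 0.6 × 60 × 1.455 = 52.4 ksi.
R_n/Ω = (52.4 × 8.837) / 2.0 = 231.5 kips.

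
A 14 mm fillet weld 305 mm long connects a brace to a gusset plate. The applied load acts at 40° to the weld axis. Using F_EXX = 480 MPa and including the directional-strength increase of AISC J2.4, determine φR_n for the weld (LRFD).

φR_n ≈ 820 kN

t_e = 0.707 × 14 = 9.898 mm; A_we = 9.898 × 305 = 3019 mm².
Directional factor: 1.0 + 0.5 sin^1.5(40°) = 1.258.
F_nw = 0.6 × 480 × 1.258 = 362.2 MPa.
φR_n = 0.75 × 362.2 × 3019 × 10⁻³ = 820.1 kN.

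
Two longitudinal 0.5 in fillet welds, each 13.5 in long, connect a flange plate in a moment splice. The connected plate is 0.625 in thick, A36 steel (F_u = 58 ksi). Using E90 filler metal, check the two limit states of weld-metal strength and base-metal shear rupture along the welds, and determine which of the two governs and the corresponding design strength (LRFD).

φR_n ≈ 387 kips (weld metal governs)

E90XX → F_EXX = 90 ksi.
t_e = 0.707 × 0.5 = 0.3535 in; L = 27 in.
Weld metal: φR_n = 0.75 × 0.6 × 90 × 0.3535 × 27 = 386.6 kips.
Base metal (shear rupture): φR_n = 0.75 × 0.6 × 58 × 0.625 × 27 = 440.4 kips.
Governing: weld metal.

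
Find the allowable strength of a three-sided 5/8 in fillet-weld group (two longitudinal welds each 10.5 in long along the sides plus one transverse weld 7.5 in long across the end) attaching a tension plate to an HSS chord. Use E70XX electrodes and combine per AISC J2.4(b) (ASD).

E70XX → F_EXX = 70 ksi.
t_e = 0.707 × 0.625 = 0.4419 in.
R_nwl = 0.6 × 70 × 0.4419 × 21 = 389.7 kips (longitudinal, 2 welds).
R_nwt = 0.6 × 70 × 0.4419 × 7.5 = 139.2 kips (transverse, base value).
(i) R_nwl + R_nwt = 528.9 kips; (ii) 0.85 R_nwl + 1.5 R_nwt = 540.1 kips.
R_n = max = 540.1 kips [governs: (ii)]; R_n/Ω = 270 kips.

R_n/Ω ≈ 270 kips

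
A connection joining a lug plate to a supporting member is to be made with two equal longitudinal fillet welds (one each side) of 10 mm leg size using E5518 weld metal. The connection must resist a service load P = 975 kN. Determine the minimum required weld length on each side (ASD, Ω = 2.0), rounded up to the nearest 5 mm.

E55XX → F_EXX = 550 MPa.
Throat t_e = 0.707 × 10 = 7.07 mm.
r_n/Ω = (0.6 × 550 × 7.07) / 2.0 = 1167 N/mm = 1.167 kN/mm.
L_req = P / (r_n/Ω) = 975 / 1.167 = 835.8 mm total.
Per side: 835.8 / 2 = 417.9 mm.
Round up → use L = 420 mm on each side.

L = 420 mm on each side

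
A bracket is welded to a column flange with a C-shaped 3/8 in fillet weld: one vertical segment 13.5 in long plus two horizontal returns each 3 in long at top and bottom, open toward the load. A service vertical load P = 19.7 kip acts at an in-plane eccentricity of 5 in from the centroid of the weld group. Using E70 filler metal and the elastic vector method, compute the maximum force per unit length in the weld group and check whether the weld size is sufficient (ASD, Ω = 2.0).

f_max ≈ 2.03 kip/in; adequate

E70XX → F_EXX = 70 ksi.
Total weld length L_w = 19.5 in. Treat welds as unit-width lines.
Centroid: x̄ = 2×3×1.5 / 19.5 = 0.4615 in from the vertical weld.
Polar moment about centroid: J = I_x + I_y = [13.5³/12 + 2×3×6.75²] + [13.5×0.4615² + 2(3³/12 + 3×1.038²)] = 492.3 in³.
Direct shear f_v = P/L_w = 19.7 / 19.5 = 1.01 kip/in (vertical).
Torsion M = P·e = 19.7 × 5 = 98.5 kip·in.
Critical point at (x, y) = (2.538, 6.75) from centroid. f_tx = M·y/J = 1.351 kip/in; f_ty = M·x/J = 0.5079 kip/in.
Resultant f_max = √[f_tx² + (f_v + f_ty)²] = √[1.351² + (1.01 + 0.5079)²] = 2.032 kip/in.
Capacity per unit length: r_n/Ω = (1/2.0) × 0.6 × 70 × (0.707 × 0.375) = 5.568 kip/in.
2.032 ≤ 5.568 → adequate.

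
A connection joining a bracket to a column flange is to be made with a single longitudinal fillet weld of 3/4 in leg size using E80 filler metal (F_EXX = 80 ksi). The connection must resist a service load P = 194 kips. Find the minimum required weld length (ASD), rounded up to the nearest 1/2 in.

L = 15.5 in

Throat t_e = 0.707 × 0.75 = 0.5302 in.
r_n/Ω = (0.6 × 80 × 0.5302) / 2.0 = 12.73 kip/in.
L_req = P / (r_n/Ω) = 194 / 12.73 = 15.24 in total.
Round up → use L = 15.5 in.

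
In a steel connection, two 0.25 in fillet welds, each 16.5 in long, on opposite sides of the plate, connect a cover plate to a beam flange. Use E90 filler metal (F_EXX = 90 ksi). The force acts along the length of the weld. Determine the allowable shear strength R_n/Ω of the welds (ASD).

R_n/Ω ≈ 157 kip

Effective throat t_e = 0.707 × 0.25 = 0.1767 in.
Total length L = 33 in; A_we = 0.1767 × 33 = 5.833 in².
F_nw = 0.6 F_EXX = 0.6 × 90 = 54 ksi.
R_n = 54 × 5.833 = 315 kip; R_n/Ω = 315/2.0 = 157.5 kip.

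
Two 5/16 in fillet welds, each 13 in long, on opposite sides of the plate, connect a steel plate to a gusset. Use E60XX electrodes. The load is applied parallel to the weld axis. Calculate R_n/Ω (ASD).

R_n/Ω ≈ 103 kips

E60XX → F_EXX = 60 ksi.
Effective throat t_e = 0.707 × 0.3125 = 0.2209 in.
Total length L = 26 in; A_we = 0.2209 × 26 = 5.744 in².
F_nw = 0.6 F_EXX = 0.6 × 60 = 36 ksi.
R_n = 36 × 5.744 = 206.8 kips; R_n/Ω = 206.8/2.0 = 103.4 kips.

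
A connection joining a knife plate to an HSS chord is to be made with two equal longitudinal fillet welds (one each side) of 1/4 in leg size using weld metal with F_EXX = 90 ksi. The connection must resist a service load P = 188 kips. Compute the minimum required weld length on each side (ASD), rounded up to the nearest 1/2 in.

Throat t_e = 0.707 × 0.25 = 0.1767 in.
r_n/Ω = (0.6 × 90 × 0.1767) / 2.0 = 4.772 kip/in.
L_req = P / (r_n/Ω) = 188 / 4.772 = 39.39 in total.
Per side: 39.39 / 2 = 19.7 in.
Round up → use L = 20 in on each side.

L = 20 in on each side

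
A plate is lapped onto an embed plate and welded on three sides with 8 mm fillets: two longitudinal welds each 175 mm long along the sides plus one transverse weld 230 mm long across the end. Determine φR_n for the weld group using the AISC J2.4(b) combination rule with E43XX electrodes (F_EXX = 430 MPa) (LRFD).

φR_n ≈ 703 kN

t_e = 0.707 × 8 = 5.656 mm.
R_nwl = 0.6 × 430 × 5.656 × 350 × 10⁻³ = 510.7 kN (longitudinal, 2 welds).
R_nwt = 0.6 × 430 × 5.656 × 230 × 10⁻³ = 335.6 kN (transverse, base value).
(i) R_nwl + R_nwt = 846.4 kN; (ii) 0.85 R_nwl + 1.5 R_nwt = 937.6 kN.
R_n = max = 937.6 kN [governs: (ii)]; φR_n = 703.2 kN.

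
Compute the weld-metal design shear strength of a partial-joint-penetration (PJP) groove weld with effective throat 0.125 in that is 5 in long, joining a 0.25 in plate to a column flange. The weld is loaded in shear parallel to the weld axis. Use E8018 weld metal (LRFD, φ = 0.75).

φR_n ≈ 22.5 kip

E80XX → F_EXX = 80 ksi.
Effective throat (given) t_e = 0.125 in.
A_we = 0.125 × 5 = 0.625 in².
F_nw = 0.6 F_EXX = 48 ksi.
φR_n = 0.75 × 48 × 0.625 = 22.5 kip.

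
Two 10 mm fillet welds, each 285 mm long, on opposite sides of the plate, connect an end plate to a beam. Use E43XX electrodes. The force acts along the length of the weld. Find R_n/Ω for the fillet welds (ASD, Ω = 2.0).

E43XX → F_EXX = 430 MPa.
Effective throat t_e = 0.707 × 10 = 7.07 mm.
Total length L = 570 mm; A_we = 7.07 × 570 = 4030 mm².
F_nw = 0.6 F_EXX = 0.6 × 430 = 258 MPa.
R_n = 258 × 4030 × 10⁻³ = 1040 kN; R_n/Ω = 1040/2.0 = 519.9 kN.

R_n/Ω ≈ 520 kN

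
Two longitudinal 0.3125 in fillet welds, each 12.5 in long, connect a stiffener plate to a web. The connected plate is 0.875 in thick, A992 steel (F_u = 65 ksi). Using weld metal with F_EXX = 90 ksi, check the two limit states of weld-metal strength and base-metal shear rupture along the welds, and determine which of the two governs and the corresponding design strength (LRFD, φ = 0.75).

φR_n ≈ 224 kip (weld metal governs)

t_e = 0.707 × 0.3125 = 0.2209 in; L = 25 in.
Weld metal: φR_n = 0.75 × 0.6 × 90 × 0.2209 × 25 = 223.7 kip.
Base metal (shear rupture): φR_n = 0.75 × 0.6 × 65 × 0.875 × 25 = 639.8 kip.
Governing: weld metal.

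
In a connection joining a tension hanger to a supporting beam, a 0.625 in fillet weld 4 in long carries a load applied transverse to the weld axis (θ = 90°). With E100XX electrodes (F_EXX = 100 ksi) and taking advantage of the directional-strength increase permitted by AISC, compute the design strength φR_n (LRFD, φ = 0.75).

φR_n ≈ 119 kips

t_e = 0.707 × 0.625 = 0.4419 in; A_we = 0.4419 × 4 = 1.767 in².
Directional factor: 1.0 + 0.5 sin^1.5(90°) = 1.5.
F_nw = 0.6 × 100 × 1.5 = 90 ksi.
φR_n = 0.75 × 90 × 1.767 = 119.3 kips.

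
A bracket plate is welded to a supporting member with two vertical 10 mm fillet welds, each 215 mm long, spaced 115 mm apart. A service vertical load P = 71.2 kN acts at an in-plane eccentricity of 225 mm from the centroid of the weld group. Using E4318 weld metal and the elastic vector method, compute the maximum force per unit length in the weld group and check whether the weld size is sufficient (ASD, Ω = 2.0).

E43XX → F_EXX = 430 MPa.
Total weld length L_w = 430 mm. Treat welds as unit-width lines.
Polar moment about centroid: J = 2[d³/12 + d(b/2)²] = 2[215³/12 + 215×57.5²] = 3078000 mm³.
Direct shear f_v = P/L_w = 71.2×10³ / 430 = 165.6 N/mm (vertical).
Torsion M = P·e = 71.2×10³ × 225 = 16020000 N·mm.
Critical point at (x, y) = (57.5, 107.5) from centroid. f_tx = M·y/J = 559.5 N/mm; f_ty = M·x/J = 299.3 N/mm.
Resultant f_max = √[f_tx² + (f_v + f_ty)²] = √[559.5² + (165.6 + 299.3)²] = 727.4 N/mm.
Capacity per unit length: r_n/Ω = (1/2.0) × 0.6 × 430 × (0.707 × 10) = 912 N/mm.
727.4 ≤ 912 → adequate.

f_max ≈ 727 N/mm; adequate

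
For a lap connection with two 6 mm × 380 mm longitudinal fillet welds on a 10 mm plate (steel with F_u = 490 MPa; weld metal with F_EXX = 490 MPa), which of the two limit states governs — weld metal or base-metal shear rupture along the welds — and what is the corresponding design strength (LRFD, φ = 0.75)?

t_e = 0.707 × 6 = 4.242 mm; L = 760 mm.
Weld metal: φR_n = 0.75 × 0.6 × 490 × 4.242 × 760 × 10⁻³ = 710.9 kN.
Base metal (shear rupture): φR_n = 0.75 × 0.6 × 490 × 10 × 760 × 10⁻³ = 1676 kN.
Governing: weld metal.

φR_n ≈ 711 kN (weld metal governs)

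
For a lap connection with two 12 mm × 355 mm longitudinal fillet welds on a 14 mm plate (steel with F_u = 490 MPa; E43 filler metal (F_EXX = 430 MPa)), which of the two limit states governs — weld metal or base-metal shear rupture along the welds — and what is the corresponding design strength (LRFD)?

t_e = 0.707 × 12 = 8.484 mm; L = 710 mm.
Weld metal: φR_n = 0.75 × 0.6 × 430 × 8.484 × 710 × 10⁻³ = 1166 kN.
Base metal (shear rupture): φR_n = 0.75 × 0.6 × 490 × 14 × 710 × 10⁻³ = 2192 kN.
Governing: weld metal.

φR_n ≈ 1170 kN (weld metal governs)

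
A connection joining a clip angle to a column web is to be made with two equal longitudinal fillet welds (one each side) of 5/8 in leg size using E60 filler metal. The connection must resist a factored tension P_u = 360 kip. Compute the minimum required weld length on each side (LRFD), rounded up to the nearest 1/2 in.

L = 15.5 in on each side

E60XX → F_EXX = 60 ksi.
Throat t_e = 0.707 × 0.625 = 0.4419 in.
φr_n = 0.75 × 0.6 × 60 × 0.4419 = 11.93 kip/in.
L_req = P_u / φr_n = 360 / 11.93 = 30.17 in total.
Per side: 30.17 / 2 = 15.09 in.
Round up → use L = 15.5 in on each side.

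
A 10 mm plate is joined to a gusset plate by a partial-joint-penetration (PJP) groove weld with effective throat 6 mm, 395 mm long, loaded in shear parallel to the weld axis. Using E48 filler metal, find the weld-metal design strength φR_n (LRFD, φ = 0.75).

E48XX → F_EXX = 480 MPa.
Effective throat (given) t_e = 6 mm.
A_we = 6 × 395 = 2370 mm².
F_nw = 0.6 F_EXX = 288 MPa.
φR_n = 0.75 × 288 × 2370 × 10⁻³ = 511.9 kN.

φR_n ≈ 512 kN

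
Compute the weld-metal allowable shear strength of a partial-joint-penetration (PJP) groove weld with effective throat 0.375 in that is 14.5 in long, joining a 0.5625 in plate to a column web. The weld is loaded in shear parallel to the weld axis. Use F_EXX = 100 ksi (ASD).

Effective throat (given) t_e = 0.375 in.
A_we = 0.375 × 14.5 = 5.438 in².
F_nw = 0.6 F_EXX = 60 ksi.
R_n/Ω = (60 × 5.438) / 2.0 = 163.1 kip.

R_n/Ω ≈ 163 kip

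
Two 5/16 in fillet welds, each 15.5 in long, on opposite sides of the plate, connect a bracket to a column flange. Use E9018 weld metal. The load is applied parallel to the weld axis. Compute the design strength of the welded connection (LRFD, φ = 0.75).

φR_n ≈ 277 kips

E90XX → F_EXX = 90 ksi.
Effective throat t_e = 0.707 × 0.3125 = 0.2209 in.
Total length L = 31 in; A_we = 0.2209 × 31 = 6.849 in².
F_nw = 0.6 F_EXX = 0.6 × 90 = 54 ksi.
φR_n = 0.75 × 54 × 6.849 = 277.4 kips.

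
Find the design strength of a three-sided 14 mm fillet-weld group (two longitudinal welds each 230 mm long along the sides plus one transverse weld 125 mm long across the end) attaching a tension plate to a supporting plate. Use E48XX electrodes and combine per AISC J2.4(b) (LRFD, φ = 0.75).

E48XX → F_EXX = 480 MPa.
t_e = 0.707 × 14 = 9.898 mm.
R_nwl = 0.6 × 480 × 9.898 × 460 × 10⁻³ = 1311 kN (longitudinal, 2 welds).
R_nwt = 0.6 × 480 × 9.898 × 125 × 10⁻³ = 356.3 kN (transverse, base value).
(i) R_nwl + R_nwt = 1668 kN; (ii) 0.85 R_nwl + 1.5 R_nwt = 1649 kN.
R_n = max = 1668 kN [governs: (i)]; φR_n = 1251 kN.

φR_n ≈ 1250 kN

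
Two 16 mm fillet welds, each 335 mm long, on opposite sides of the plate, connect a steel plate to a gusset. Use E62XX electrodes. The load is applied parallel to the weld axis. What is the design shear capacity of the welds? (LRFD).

φR_n ≈ 2110 kN

E62XX → F_EXX = 620 MPa.
Effective throat t_e = 0.707 × 16 = 11.31 mm.
Total length L = 670 mm; A_we = 11.31 × 670 = 7579 mm².
F_nw = 0.6 F_EXX = 0.6 × 620 = 372 MPa.
φR_n = 0.75 × 372 × 7579 × 10⁻³ = 2115 kN.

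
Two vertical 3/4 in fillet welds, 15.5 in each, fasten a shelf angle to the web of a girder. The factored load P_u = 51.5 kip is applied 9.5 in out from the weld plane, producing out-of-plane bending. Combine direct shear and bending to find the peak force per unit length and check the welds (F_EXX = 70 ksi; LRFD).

f_max ≈ 6.33 kip/in; adequate

L_w = 2 × 15.5 = 31 in; section modulus (unit throat) S = 2 × L²/6 = 80.08 in².
Direct shear f_v = P/L_w = 51.5/31 = 1.661 kip/in.
Moment M = P × e = 51.5 × 9.5 = 489.25 kip·in; bending f_b = M/S = 6.109 kip/in.
f_max = √(f_v² + f_b²) = √(1.661² + 6.109²) = 6.331 kip/in.
φr_n = 0.75 × 0.6 × 70 × (0.707 × 0.75) = 16.7 kip/in → adequate.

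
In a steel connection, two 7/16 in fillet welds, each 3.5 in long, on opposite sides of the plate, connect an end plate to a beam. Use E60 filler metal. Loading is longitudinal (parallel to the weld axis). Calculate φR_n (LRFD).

E60XX → F_EXX = 60 ksi.
Effective throat t_e = 0.707 × 0.4375 = 0.3093 in.
Total length L = 7 in; A_we = 0.3093 × 7 = 2.165 in².
F_nw = 0.6 F_EXX = 0.6 × 60 = 36 ksi.
φR_n = 0.75 × 36 × 2.165 = 58.46 kip.

φR_n ≈ 58.5 kip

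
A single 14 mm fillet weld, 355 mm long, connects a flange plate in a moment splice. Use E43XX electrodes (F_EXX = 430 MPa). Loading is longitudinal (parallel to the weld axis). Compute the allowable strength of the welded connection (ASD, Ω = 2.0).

Effective throat t_e = 0.707 × 14 = 9.898 mm.
Total length L = 355 mm; A_we = 9.898 × 355 = 3514 mm².
F_nw = 0.6 F_EXX = 0.6 × 430 = 258 MPa.
R_n = 258 × 3514 × 10⁻³ = 906.6 kN; R_n/Ω = 906.6/2.0 = 453.3 kN.

R_n/Ω ≈ 453 kN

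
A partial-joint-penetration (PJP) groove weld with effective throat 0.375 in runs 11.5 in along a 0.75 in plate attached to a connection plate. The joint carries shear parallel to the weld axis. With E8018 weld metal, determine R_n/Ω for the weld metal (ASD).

R_n/Ω ≈ 104 kips

E80XX → F_EXX = 80 ksi.
Effective throat (given) t_e = 0.375 in.
A_we = 0.375 × 11.5 = 4.312 in².
F_nw = 0.6 F_EXX = 48 ksi.
R_n/Ω = (48 × 4.312) / 2.0 = 103.5 kips.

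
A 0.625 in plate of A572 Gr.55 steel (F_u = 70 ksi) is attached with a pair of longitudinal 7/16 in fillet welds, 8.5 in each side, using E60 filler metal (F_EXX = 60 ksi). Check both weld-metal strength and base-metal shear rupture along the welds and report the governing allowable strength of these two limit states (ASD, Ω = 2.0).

R_n/Ω ≈ 94.6 kips (weld metal governs)

t_e = 0.707 × 0.4375 = 0.3093 in; L = 17 in.
Weld metal: R_n/Ω = (1/2.0) × 0.6 × 60 × 0.3093 × 17 = 94.65 kips.
Base metal (shear rupture): R_n/Ω = (1/2.0) × 0.6 × 70 × 0.625 × 17 = 223.1 kips.
Governing: weld metal.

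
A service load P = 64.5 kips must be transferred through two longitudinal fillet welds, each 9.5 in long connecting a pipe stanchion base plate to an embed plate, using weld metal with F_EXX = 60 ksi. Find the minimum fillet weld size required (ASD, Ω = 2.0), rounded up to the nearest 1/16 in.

Total weld length L = 19 in.
Required throat t_e = P × Ω / (0.6 F_EXX × L) = 64.5 × 2.0 / (0.6 × 60 × 19) = 0.1886 in.
Required leg w = t_e / 0.707 = 0.2668 in → use 5/16 in.

w = 5/16 in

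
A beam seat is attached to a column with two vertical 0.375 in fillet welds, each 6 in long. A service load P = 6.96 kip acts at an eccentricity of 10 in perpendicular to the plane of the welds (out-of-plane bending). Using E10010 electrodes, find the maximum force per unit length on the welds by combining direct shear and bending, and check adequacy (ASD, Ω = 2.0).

f_max ≈ 5.83 kip/in; adequate

E100XX → F_EXX = 100 ksi.
L_w = 2 × 6 = 12 in; section modulus (unit throat) S = 2 × L²/6 = 12 in².
Direct shear f_v = P/L_w = 6.96/12 = 0.58 kip/in.
Moment M = P × e = 6.96 × 10 = 69.6 kip·in; bending f_b = M/S = 5.8 kip/in.
f_max = √(f_v² + f_b²) = √(0.58² + 5.8²) = 5.829 kip/in.
r_n/Ω = (1/2.0) × 0.6 × 100 × (0.707 × 0.375) = 7.954 kip/in → adequate.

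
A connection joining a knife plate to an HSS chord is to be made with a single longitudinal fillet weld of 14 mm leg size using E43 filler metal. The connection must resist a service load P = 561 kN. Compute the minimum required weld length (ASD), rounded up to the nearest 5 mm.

L = 440 mm

E43XX → F_EXX = 430 MPa.
Throat t_e = 0.707 × 14 = 9.898 mm.
r_n/Ω = (0.6 × 430 × 9.898) / 2.0 = 1277 N/mm = 1.277 kN/mm.
L_req = P / (r_n/Ω) = 561 / 1.277 = 439.4 mm total.
Round up → use L = 440 mm.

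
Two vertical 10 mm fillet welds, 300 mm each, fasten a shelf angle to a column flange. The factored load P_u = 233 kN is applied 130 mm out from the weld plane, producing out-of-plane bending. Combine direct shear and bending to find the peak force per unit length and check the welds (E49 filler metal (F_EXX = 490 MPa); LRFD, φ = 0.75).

L_w = 2 × 300 = 600 mm; section modulus (unit throat) S = 2 × L²/6 = 30000 mm².
Direct shear f_v = P/L_w = 233×10³/600 = 388.3 N/mm.
Moment M = P × e = 233×10³ × 130 = 30290000 N·mm; bending f_b = M/S = 1010 N/mm.
f_max = √(f_v² + f_b²) = √(388.3² + 1010²) = 1082 N/mm.
φr_n = 0.75 × 0.6 × 490 × (0.707 × 10) = 1559 N/mm → adequate.

f_max ≈ 1080 N/mm; adequate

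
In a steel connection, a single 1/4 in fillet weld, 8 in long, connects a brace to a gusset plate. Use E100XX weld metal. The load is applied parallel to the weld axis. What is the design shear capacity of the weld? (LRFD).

E100XX → F_EXX = 100 ksi.
Effective throat t_e = 0.707 × 0.25 = 0.1767 in.
Total length L = 8 in; A_we = 0.1767 × 8 = 1.414 in².
F_nw = 0.6 F_EXX = 0.6 × 100 = 60 ksi.
φR_n = 0.75 × 60 × 1.414 = 63.63 kips.

φR_n ≈ 63.6 kips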